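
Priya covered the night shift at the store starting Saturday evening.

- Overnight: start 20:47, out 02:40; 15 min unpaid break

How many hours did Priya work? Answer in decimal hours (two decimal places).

5.63 hours

Overnight: 20:47 → midnight = 3 h 13 min; midnight → 02:40 = 2 h 40 min; span 5 h 53 min; less 15 min break → 5 h 38 min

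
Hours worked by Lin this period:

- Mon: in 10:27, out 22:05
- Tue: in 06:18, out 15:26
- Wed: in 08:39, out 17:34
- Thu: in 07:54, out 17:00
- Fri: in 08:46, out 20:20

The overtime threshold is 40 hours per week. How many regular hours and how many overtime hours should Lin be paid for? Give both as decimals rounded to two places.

Regular 40.00 hours, overtime 10.35 hours

Mon: 10:27–22:05 = 11 h 38 min
Tue: 06:18–15:26 = 9 h 8 min
Wed: 08:39–17:34 = 8 h 55 min
Thu: 07:54–17:00 = 9 h 6 min
Fri: 08:46–20:20 = 11 h 34 min
Total worked: 50 h 21 min = 50.35 h.
Threshold 40 h → overtime 10 h 21 min, regular 40 h 0 min.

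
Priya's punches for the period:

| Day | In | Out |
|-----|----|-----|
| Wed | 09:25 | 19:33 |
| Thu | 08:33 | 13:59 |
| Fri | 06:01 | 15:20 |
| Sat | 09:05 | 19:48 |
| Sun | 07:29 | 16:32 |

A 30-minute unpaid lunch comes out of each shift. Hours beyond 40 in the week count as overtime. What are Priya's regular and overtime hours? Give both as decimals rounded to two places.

Regular 40.00 hours, overtime 2.15 hours

Wed: 09:25–19:33 = 10 h 8 min; less 30 min break → 9 h 38 min
Thu: 08:33–13:59 = 5 h 26 min; less 30 min break → 4 h 56 min
Fri: 06:01–15:20 = 9 h 19 min; less 30 min break → 8 h 49 min
Sat: 09:05–19:48 = 10 h 43 min; less 30 min break → 10 h 13 min
Sun: 07:29–16:32 = 9 h 3 min; less 30 min break → 8 h 33 min
Total worked: 42 h 9 min = 42.15 h.
Threshold 40 h → overtime 2 h 9 min, regular 40 h 0 min.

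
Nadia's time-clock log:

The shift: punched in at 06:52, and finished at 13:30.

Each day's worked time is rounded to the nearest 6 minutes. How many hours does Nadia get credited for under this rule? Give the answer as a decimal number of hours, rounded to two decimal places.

The shift: 06:52–13:30 = 6 h 38 min → rounds to 6 h 36 min

6.60 hours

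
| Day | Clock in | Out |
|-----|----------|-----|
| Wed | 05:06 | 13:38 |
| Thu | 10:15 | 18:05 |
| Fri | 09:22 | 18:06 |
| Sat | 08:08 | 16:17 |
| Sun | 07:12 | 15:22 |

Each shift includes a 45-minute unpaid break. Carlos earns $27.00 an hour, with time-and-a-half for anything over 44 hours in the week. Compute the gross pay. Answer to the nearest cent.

Wed: 05:06–13:38 = 8 h 32 min; less 45 min break → 7 h 47 min
Thu: 10:15–18:05 = 7 h 50 min; less 45 min break → 7 h 5 min
Fri: 09:22–18:06 = 8 h 44 min; less 45 min break → 7 h 59 min
Sat: 08:08–16:17 = 8 h 9 min; less 45 min break → 7 h 24 min
Sun: 07:12–15:22 = 8 h 10 min; less 45 min break → 7 h 25 min
Total worked: 37 h 40 min = 2260 min.
Regular 37 h 40 min = 2260 min at $27.00/h; overtime 0 h 0 min = 0 min at $40.50/h.
Pay = (2260 × $27.00 + 0 × $40.50) ÷ 60 = $1017.00.

$1017.00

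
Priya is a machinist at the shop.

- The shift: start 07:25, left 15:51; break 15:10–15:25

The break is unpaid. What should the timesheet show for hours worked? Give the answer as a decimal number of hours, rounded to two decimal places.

The shift: 07:25–15:51 = 8 h 26 min; less 15 min break → 8 h 11 min

8.18 hours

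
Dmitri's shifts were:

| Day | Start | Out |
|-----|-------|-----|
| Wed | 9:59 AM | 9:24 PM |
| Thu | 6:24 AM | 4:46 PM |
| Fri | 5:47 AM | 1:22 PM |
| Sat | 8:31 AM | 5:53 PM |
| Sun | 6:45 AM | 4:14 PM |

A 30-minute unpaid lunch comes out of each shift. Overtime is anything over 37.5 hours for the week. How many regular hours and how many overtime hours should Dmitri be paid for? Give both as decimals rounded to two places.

Regular 37.50 hours, overtime 8.22 hours

Wed: 9:59 AM–9:24 PM = 11 h 25 min; less 30 min break → 10 h 55 min
Thu: 6:24 AM–4:46 PM = 10 h 22 min; less 30 min break → 9 h 52 min
Fri: 5:47 AM–1:22 PM = 7 h 35 min; less 30 min break → 7 h 5 min
Sat: 8:31 AM–5:53 PM = 9 h 22 min; less 30 min break → 8 h 52 min
Sun: 6:45 AM–4:14 PM = 9 h 29 min; less 30 min break → 8 h 59 min
Total worked: 45 h 43 min = 45.72 h.
Threshold 37.5 h → overtime 8 h 13 min, regular 37 h 30 min.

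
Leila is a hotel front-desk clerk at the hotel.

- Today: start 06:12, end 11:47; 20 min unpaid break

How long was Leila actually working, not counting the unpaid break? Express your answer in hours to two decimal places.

5.25 hours

Today: 06:12–11:47 = 5 h 35 min; less 20 min break → 5 h 15 min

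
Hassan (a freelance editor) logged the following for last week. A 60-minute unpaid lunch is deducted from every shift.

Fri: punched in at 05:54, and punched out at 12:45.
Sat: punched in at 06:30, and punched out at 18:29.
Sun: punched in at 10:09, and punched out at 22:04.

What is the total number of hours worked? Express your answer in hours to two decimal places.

27.75 hours

Fri: 05:54–12:45 = 6 h 51 min; less 60 min break → 5 h 51 min
Sat: 06:30–18:29 = 11 h 59 min; less 60 min break → 10 h 59 min
Sun: 10:09–22:04 = 11 h 55 min; less 60 min break → 10 h 55 min
Total: 5 h 51 min + 10 h 59 min + 10 h 55 min = 27 h 45 min.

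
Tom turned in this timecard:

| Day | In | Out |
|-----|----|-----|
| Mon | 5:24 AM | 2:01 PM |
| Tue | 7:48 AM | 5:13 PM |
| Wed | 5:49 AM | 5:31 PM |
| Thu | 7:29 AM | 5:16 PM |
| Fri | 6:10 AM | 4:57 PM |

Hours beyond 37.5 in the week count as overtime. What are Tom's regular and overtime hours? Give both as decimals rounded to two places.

Regular 37.50 hours, overtime 12.80 hours

Mon: 5:24 AM–2:01 PM = 8 h 37 min
Tue: 7:48 AM–5:13 PM = 9 h 25 min
Wed: 5:49 AM–5:31 PM = 11 h 42 min
Thu: 7:29 AM–5:16 PM = 9 h 47 min
Fri: 6:10 AM–4:57 PM = 10 h 47 min
Total worked: 50 h 18 min = 50.30 h.
Threshold 37.5 h → overtime 12 h 48 min, regular 37 h 30 min.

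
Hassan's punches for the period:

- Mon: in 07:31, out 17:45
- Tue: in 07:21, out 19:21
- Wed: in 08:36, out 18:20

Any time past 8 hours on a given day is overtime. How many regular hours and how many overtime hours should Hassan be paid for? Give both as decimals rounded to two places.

Mon: 07:31–17:45 = 10 h 14 min
Tue: 07:21–19:21 = 12 h 0 min
Wed: 08:36–18:20 = 9 h 44 min
Mon reg 8 h 0 min / OT 2 h 14 min; Tue reg 8 h 0 min / OT 4 h 0 min; Wed reg 8 h 0 min / OT 1 h 44 min.
Totals: regular 24 h 0 min, overtime 7 h 58 min.

Regular 24.00 hours, overtime 7.97 hours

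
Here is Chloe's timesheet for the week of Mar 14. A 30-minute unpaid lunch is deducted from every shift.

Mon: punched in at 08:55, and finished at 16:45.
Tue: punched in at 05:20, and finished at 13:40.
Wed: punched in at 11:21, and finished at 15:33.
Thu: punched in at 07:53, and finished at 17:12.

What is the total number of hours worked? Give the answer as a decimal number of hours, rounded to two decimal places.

Mon: 08:55–16:45 = 7 h 50 min; less 30 min break → 7 h 20 min
Tue: 05:20–13:40 = 8 h 20 min; less 30 min break → 7 h 50 min
Wed: 11:21–15:33 = 4 h 12 min; less 30 min break → 3 h 42 min
Thu: 07:53–17:12 = 9 h 19 min; less 30 min break → 8 h 49 min
Total: 7 h 20 min + 7 h 50 min + 3 h 42 min + 8 h 49 min = 27 h 41 min.

27.68 hours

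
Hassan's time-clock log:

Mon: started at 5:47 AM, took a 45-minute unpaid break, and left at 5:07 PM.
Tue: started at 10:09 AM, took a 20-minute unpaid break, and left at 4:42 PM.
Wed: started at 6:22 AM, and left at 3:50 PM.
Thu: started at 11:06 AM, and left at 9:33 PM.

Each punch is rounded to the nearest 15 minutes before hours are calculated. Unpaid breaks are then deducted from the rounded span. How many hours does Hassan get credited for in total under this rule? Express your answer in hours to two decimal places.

Mon: in 5:47 AM→5:45 AM, out 5:07 PM→5:00 PM; 11 h 15 min − 45 min = 10 h 30 min
Tue: in 10:09 AM→10:15 AM, out 4:42 PM→4:45 PM; 6 h 30 min − 20 min = 6 h 10 min
Wed: in 6:22 AM→6:15 AM, out 3:50 PM→3:45 PM; 9 h 30 min
Thu: in 11:06 AM→11:00 AM, out 9:33 PM→9:30 PM; 10 h 30 min
Total credited: 36 h 40 min.

36.67 hours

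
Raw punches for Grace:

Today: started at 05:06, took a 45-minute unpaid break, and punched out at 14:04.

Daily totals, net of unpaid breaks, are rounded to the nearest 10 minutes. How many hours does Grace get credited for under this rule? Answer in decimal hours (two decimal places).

8.17 hours

Today: 05:06–14:04 = 8 h 58 min − 45 min = 8 h 13 min → rounds to 8 h 10 min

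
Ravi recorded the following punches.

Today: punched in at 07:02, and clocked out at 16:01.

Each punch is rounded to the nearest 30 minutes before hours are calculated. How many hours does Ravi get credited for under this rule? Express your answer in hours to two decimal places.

9.00 hours

Today: in 07:02→07:00, out 16:01→16:00; 9 h 0 min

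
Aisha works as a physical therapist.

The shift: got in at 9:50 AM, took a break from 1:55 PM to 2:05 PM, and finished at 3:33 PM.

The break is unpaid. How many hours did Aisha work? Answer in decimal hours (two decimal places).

The shift: 9:50 AM–3:33 PM = 5 h 43 min; less 10 min break → 5 h 33 min

5.55 hours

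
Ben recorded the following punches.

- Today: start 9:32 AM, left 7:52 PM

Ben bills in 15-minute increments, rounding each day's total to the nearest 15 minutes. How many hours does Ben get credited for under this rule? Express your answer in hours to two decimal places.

10.25 hours

Today: 9:32 AM–7:52 PM = 10 h 20 min → rounds to 10 h 15 min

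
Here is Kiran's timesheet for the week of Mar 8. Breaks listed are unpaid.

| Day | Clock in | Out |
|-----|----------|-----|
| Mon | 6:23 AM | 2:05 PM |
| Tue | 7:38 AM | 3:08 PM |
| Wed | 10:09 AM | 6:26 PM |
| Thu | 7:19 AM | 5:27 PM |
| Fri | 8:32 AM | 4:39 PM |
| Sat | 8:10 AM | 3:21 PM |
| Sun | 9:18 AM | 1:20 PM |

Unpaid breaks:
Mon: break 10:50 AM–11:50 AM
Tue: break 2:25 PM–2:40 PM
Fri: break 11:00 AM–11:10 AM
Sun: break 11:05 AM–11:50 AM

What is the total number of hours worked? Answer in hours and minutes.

Mon: 6:23 AM–2:05 PM = 7 h 42 min; less 60 min break → 6 h 42 min
Tue: 7:38 AM–3:08 PM = 7 h 30 min; less 15 min break → 7 h 15 min
Wed: 10:09 AM–6:26 PM = 8 h 17 min
Thu: 7:19 AM–5:27 PM = 10 h 8 min
Fri: 8:32 AM–4:39 PM = 8 h 7 min; less 10 min break → 7 h 57 min
Sat: 8:10 AM–3:21 PM = 7 h 11 min
Sun: 9:18 AM–1:20 PM = 4 h 2 min; less 45 min break → 3 h 17 min
Total: 6 h 42 min + 7 h 15 min + 8 h 17 min + 10 h 8 min + 7 h 57 min + 7 h 11 min + 3 h 17 min = 50 h 47 min.

50 h 47 min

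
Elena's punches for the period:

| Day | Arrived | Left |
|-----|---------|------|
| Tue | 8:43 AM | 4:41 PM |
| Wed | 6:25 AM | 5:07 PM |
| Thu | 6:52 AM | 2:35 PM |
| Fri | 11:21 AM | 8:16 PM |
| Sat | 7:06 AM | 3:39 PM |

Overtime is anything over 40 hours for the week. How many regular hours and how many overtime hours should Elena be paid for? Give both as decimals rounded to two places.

Regular 40.00 hours, overtime 3.85 hours

Tue: 8:43 AM–4:41 PM = 7 h 58 min
Wed: 6:25 AM–5:07 PM = 10 h 42 min
Thu: 6:52 AM–2:35 PM = 7 h 43 min
Fri: 11:21 AM–8:16 PM = 8 h 55 min
Sat: 7:06 AM–3:39 PM = 8 h 33 min
Total worked: 43 h 51 min = 43.85 h.
Threshold 40 h → overtime 3 h 51 min, regular 40 h 0 min.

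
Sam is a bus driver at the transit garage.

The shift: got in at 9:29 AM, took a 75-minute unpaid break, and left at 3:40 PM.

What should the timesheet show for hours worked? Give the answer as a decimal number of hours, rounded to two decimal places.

4.93 hours

The shift: 9:29 AM–3:40 PM = 6 h 11 min; less 75 min break → 4 h 56 min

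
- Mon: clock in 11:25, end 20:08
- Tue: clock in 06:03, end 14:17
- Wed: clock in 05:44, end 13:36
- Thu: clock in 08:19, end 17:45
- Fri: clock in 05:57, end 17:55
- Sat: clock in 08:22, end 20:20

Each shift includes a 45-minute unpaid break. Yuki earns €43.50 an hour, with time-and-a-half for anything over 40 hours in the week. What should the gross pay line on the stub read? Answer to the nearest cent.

Mon: 11:25–20:08 = 8 h 43 min; less 45 min break → 7 h 58 min
Tue: 06:03–14:17 = 8 h 14 min; less 45 min break → 7 h 29 min
Wed: 05:44–13:36 = 7 h 52 min; less 45 min break → 7 h 7 min
Thu: 08:19–17:45 = 9 h 26 min; less 45 min break → 8 h 41 min
Fri: 05:57–17:55 = 11 h 58 min; less 45 min break → 11 h 13 min
Sat: 08:22–20:20 = 11 h 58 min; less 45 min break → 11 h 13 min
Total worked: 53 h 41 min = 3221 min.
Regular 40 h 0 min = 2400 min at €43.50/h; overtime 13 h 41 min = 821 min at €65.25/h.
Pay = (2400 × €43.50 + 821 × €65.25) ÷ 60 = €2632.84.

€2632.84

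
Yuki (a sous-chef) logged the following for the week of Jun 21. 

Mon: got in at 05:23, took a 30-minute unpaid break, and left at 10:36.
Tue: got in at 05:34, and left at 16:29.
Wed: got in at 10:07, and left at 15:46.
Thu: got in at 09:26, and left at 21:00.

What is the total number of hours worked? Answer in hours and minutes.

Mon: 05:23–10:36 = 5 h 13 min; less 30 min break → 4 h 43 min
Tue: 05:34–16:29 = 10 h 55 min
Wed: 10:07–15:46 = 5 h 39 min
Thu: 09:26–21:00 = 11 h 34 min
Total: 4 h 43 min + 10 h 55 min + 5 h 39 min + 11 h 34 min = 32 h 51 min.

32 h 51 min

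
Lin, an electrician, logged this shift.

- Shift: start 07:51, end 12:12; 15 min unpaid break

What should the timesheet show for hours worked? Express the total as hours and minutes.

Shift: 07:51–12:12 = 4 h 21 min; less 15 min break → 4 h 6 min

4 h 6 min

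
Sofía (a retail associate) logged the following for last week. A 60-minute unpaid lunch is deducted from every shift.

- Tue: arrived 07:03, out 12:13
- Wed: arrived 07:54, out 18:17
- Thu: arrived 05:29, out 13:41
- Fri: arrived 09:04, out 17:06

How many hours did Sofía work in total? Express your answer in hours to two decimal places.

Tue: 07:03–12:13 = 5 h 10 min; less 60 min break → 4 h 10 min
Wed: 07:54–18:17 = 10 h 23 min; less 60 min break → 9 h 23 min
Thu: 05:29–13:41 = 8 h 12 min; less 60 min break → 7 h 12 min
Fri: 09:04–17:06 = 8 h 2 min; less 60 min break → 7 h 2 min
Total: 4 h 10 min + 9 h 23 min + 7 h 12 min + 7 h 2 min = 27 h 47 min.

27.78 hours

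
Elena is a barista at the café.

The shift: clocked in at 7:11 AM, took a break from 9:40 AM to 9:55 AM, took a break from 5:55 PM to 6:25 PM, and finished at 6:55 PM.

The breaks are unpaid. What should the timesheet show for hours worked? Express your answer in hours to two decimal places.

10.98 hours

The shift: 7:11 AM–6:55 PM = 11 h 44 min; less 45 min break → 10 h 59 min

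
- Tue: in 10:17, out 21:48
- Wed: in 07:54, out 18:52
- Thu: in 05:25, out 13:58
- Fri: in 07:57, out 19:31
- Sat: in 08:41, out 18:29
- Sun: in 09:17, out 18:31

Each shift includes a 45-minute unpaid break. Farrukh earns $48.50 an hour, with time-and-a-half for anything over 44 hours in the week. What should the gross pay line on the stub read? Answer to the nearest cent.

$3089.45

Tue: 10:17–21:48 = 11 h 31 min; less 45 min break → 10 h 46 min
Wed: 07:54–18:52 = 10 h 58 min; less 45 min break → 10 h 13 min
Thu: 05:25–13:58 = 8 h 33 min; less 45 min break → 7 h 48 min
Fri: 07:57–19:31 = 11 h 34 min; less 45 min break → 10 h 49 min
Sat: 08:41–18:29 = 9 h 48 min; less 45 min break → 9 h 3 min
Sun: 09:17–18:31 = 9 h 14 min; less 45 min break → 8 h 29 min
Total worked: 57 h 8 min = 3428 min.
Regular 44 h 0 min = 2640 min at $48.50/h; overtime 13 h 8 min = 788 min at $72.75/h.
Pay = (2640 × $48.50 + 788 × $72.75) ÷ 60 = $3089.45.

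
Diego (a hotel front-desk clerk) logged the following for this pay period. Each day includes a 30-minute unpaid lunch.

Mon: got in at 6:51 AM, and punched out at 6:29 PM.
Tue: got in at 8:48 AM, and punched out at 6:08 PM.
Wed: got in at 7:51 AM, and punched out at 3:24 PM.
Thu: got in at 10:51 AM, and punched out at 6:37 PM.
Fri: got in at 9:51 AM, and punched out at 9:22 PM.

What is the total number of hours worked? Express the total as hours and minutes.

45 h 18 min

Mon: 6:51 AM–6:29 PM = 11 h 38 min; less 30 min break → 11 h 8 min
Tue: 8:48 AM–6:08 PM = 9 h 20 min; less 30 min break → 8 h 50 min
Wed: 7:51 AM–3:24 PM = 7 h 33 min; less 30 min break → 7 h 3 min
Thu: 10:51 AM–6:37 PM = 7 h 46 min; less 30 min break → 7 h 16 min
Fri: 9:51 AM–9:22 PM = 11 h 31 min; less 30 min break → 11 h 1 min
Total: 11 h 8 min + 8 h 50 min + 7 h 3 min + 7 h 16 min + 11 h 1 min = 45 h 18 min.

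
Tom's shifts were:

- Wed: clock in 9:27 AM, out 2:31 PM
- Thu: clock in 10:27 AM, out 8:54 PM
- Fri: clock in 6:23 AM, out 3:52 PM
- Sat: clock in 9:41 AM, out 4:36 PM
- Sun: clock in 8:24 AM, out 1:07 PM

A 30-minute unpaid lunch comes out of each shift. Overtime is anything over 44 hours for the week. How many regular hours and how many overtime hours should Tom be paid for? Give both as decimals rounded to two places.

Regular 34.13 hours, overtime 0.00 hours

Wed: 9:27 AM–2:31 PM = 5 h 4 min; less 30 min break → 4 h 34 min
Thu: 10:27 AM–8:54 PM = 10 h 27 min; less 30 min break → 9 h 57 min
Fri: 6:23 AM–3:52 PM = 9 h 29 min; less 30 min break → 8 h 59 min
Sat: 9:41 AM–4:36 PM = 6 h 55 min; less 30 min break → 6 h 25 min
Sun: 8:24 AM–1:07 PM = 4 h 43 min; less 30 min break → 4 h 13 min
Total worked: 34 h 8 min = 34.13 h.
Threshold 44 h → overtime 0 h 0 min, regular 34 h 8 min.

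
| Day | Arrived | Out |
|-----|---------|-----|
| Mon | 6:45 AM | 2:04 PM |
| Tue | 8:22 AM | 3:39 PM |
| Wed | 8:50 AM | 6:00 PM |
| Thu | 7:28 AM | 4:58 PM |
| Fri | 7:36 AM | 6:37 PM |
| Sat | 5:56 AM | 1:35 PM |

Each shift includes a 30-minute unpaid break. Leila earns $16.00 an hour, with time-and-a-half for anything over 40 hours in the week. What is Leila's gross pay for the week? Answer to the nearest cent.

$854.40

Mon: 6:45 AM–2:04 PM = 7 h 19 min; less 30 min break → 6 h 49 min
Tue: 8:22 AM–3:39 PM = 7 h 17 min; less 30 min break → 6 h 47 min
Wed: 8:50 AM–6:00 PM = 9 h 10 min; less 30 min break → 8 h 40 min
Thu: 7:28 AM–4:58 PM = 9 h 30 min; less 30 min break → 9 h 0 min
Fri: 7:36 AM–6:37 PM = 11 h 1 min; less 30 min break → 10 h 31 min
Sat: 5:56 AM–1:35 PM = 7 h 39 min; less 30 min break → 7 h 9 min
Total worked: 48 h 56 min = 2936 min.
Regular 40 h 0 min = 2400 min at $16.00/h; overtime 8 h 56 min = 536 min at $24.00/h.
Pay = (2400 × $16.00 + 536 × $24.00) ÷ 60 = $854.40.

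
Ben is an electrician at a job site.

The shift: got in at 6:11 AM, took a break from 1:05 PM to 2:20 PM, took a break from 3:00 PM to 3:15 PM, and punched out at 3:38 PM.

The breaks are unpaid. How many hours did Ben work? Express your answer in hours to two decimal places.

7.95 hours

The shift: 6:11 AM–3:38 PM = 9 h 27 min; less 90 min break → 7 h 57 min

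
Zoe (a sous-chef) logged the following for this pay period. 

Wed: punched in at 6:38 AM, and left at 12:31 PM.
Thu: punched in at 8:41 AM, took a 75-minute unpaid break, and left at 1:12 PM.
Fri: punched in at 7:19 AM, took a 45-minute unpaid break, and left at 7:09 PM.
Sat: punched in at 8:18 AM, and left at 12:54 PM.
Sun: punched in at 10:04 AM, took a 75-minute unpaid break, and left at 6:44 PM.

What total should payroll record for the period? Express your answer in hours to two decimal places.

32.25 hours

Wed: 6:38 AM–12:31 PM = 5 h 53 min
Thu: 8:41 AM–1:12 PM = 4 h 31 min; less 75 min break → 3 h 16 min
Fri: 7:19 AM–7:09 PM = 11 h 50 min; less 45 min break → 11 h 5 min
Sat: 8:18 AM–12:54 PM = 4 h 36 min
Sun: 10:04 AM–6:44 PM = 8 h 40 min; less 75 min break → 7 h 25 min
Total: 5 h 53 min + 3 h 16 min + 11 h 5 min + 4 h 36 min + 7 h 25 min = 32 h 15 min.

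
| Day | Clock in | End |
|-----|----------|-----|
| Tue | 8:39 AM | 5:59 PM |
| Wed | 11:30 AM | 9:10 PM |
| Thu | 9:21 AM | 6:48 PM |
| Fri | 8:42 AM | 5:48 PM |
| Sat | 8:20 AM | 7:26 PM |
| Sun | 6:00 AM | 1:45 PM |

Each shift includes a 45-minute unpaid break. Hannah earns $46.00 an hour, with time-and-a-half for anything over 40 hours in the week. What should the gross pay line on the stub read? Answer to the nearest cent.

Tue: 8:39 AM–5:59 PM = 9 h 20 min; less 45 min break → 8 h 35 min
Wed: 11:30 AM–9:10 PM = 9 h 40 min; less 45 min break → 8 h 55 min
Thu: 9:21 AM–6:48 PM = 9 h 27 min; less 45 min break → 8 h 42 min
Fri: 8:42 AM–5:48 PM = 9 h 6 min; less 45 min break → 8 h 21 min
Sat: 8:20 AM–7:26 PM = 11 h 6 min; less 45 min break → 10 h 21 min
Sun: 6:00 AM–1:45 PM = 7 h 45 min; less 45 min break → 7 h 0 min
Total worked: 51 h 54 min = 3114 min.
Regular 40 h 0 min = 2400 min at $46.00/h; overtime 11 h 54 min = 714 min at $69.00/h.
Pay = (2400 × $46.00 + 714 × $69.00) ÷ 60 = $2661.10.

$2661.10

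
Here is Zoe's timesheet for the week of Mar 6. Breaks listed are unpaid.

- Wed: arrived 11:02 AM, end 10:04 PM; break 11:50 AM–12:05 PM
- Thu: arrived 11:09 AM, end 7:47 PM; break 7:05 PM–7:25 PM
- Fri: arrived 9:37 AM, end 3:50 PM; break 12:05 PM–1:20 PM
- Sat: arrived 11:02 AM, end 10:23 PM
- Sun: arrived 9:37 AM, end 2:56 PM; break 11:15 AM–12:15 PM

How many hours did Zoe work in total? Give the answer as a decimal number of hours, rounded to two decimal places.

39.72 hours

Wed: 11:02 AM–10:04 PM = 11 h 2 min; less 15 min break → 10 h 47 min
Thu: 11:09 AM–7:47 PM = 8 h 38 min; less 20 min break → 8 h 18 min
Fri: 9:37 AM–3:50 PM = 6 h 13 min; less 75 min break → 4 h 58 min
Sat: 11:02 AM–10:23 PM = 11 h 21 min
Sun: 9:37 AM–2:56 PM = 5 h 19 min; less 60 min break → 4 h 19 min
Total: 10 h 47 min + 8 h 18 min + 4 h 58 min + 11 h 21 min + 4 h 19 min = 39 h 43 min.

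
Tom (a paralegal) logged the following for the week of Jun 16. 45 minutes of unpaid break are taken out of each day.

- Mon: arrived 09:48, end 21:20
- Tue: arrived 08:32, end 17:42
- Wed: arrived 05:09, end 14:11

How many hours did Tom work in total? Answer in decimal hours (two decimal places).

Mon: 09:48–21:20 = 11 h 32 min; less 45 min break → 10 h 47 min
Tue: 08:32–17:42 = 9 h 10 min; less 45 min break → 8 h 25 min
Wed: 05:09–14:11 = 9 h 2 min; less 45 min break → 8 h 17 min
Total: 10 h 47 min + 8 h 25 min + 8 h 17 min = 27 h 29 min.

27.48 hours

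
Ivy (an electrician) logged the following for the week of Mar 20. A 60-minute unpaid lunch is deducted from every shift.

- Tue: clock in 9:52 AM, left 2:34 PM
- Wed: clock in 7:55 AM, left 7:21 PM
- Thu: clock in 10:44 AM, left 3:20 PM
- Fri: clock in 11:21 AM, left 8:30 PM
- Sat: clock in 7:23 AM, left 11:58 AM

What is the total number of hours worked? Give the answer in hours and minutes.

Tue: 9:52 AM–2:34 PM = 4 h 42 min; less 60 min break → 3 h 42 min
Wed: 7:55 AM–7:21 PM = 11 h 26 min; less 60 min break → 10 h 26 min
Thu: 10:44 AM–3:20 PM = 4 h 36 min; less 60 min break → 3 h 36 min
Fri: 11:21 AM–8:30 PM = 9 h 9 min; less 60 min break → 8 h 9 min
Sat: 7:23 AM–11:58 AM = 4 h 35 min; less 60 min break → 3 h 35 min
Total: 3 h 42 min + 10 h 26 min + 3 h 36 min + 8 h 9 min + 3 h 35 min = 29 h 28 min.

29 h 28 min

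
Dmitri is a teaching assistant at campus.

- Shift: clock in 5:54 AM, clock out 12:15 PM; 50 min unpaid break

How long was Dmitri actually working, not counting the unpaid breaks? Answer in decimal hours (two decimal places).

Shift: 5:54 AM–12:15 PM = 6 h 21 min; less 50 min break → 5 h 31 min

5.52 hours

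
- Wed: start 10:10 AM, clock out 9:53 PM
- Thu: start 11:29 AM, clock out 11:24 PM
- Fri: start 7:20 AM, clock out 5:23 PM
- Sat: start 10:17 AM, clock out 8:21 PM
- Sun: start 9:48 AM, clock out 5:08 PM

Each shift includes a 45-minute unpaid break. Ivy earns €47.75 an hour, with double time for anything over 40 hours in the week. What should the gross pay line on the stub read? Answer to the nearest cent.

€2610.33

Wed: 10:10 AM–9:53 PM = 11 h 43 min; less 45 min break → 10 h 58 min
Thu: 11:29 AM–11:24 PM = 11 h 55 min; less 45 min break → 11 h 10 min
Fri: 7:20 AM–5:23 PM = 10 h 3 min; less 45 min break → 9 h 18 min
Sat: 10:17 AM–8:21 PM = 10 h 4 min; less 45 min break → 9 h 19 min
Sun: 9:48 AM–5:08 PM = 7 h 20 min; less 45 min break → 6 h 35 min
Total worked: 47 h 20 min = 2840 min.
Regular 40 h 0 min = 2400 min at €47.75/h; overtime 7 h 20 min = 440 min at €95.50/h.
Pay = (2400 × €47.75 + 440 × €95.50) ÷ 60 = €2610.33.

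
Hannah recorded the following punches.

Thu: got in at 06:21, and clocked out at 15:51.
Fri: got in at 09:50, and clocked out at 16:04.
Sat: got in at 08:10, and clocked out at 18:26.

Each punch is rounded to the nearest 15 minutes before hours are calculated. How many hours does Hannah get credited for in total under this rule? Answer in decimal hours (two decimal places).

Thu: in 06:21→06:15, out 15:51→15:45; 9 h 30 min
Fri: in 09:50→09:45, out 16:04→16:00; 6 h 15 min
Sat: in 08:10→08:15, out 18:26→18:30; 10 h 15 min
Total credited: 26 h 0 min.

26.00 hours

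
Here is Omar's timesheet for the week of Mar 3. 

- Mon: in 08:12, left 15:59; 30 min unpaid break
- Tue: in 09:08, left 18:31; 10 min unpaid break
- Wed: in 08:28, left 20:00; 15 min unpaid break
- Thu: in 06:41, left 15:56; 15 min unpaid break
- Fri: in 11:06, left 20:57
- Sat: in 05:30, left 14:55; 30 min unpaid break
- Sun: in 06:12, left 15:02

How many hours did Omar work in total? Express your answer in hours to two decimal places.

Mon: 08:12–15:59 = 7 h 47 min; less 30 min break → 7 h 17 min
Tue: 09:08–18:31 = 9 h 23 min; less 10 min break → 9 h 13 min
Wed: 08:28–20:00 = 11 h 32 min; less 15 min break → 11 h 17 min
Thu: 06:41–15:56 = 9 h 15 min; less 15 min break → 9 h 0 min
Fri: 11:06–20:57 = 9 h 51 min
Sat: 05:30–14:55 = 9 h 25 min; less 30 min break → 8 h 55 min
Sun: 06:12–15:02 = 8 h 50 min
Total: 7 h 17 min + 9 h 13 min + 11 h 17 min + 9 h 0 min + 9 h 51 min + 8 h 55 min + 8 h 50 min = 64 h 23 min.

64.38 hours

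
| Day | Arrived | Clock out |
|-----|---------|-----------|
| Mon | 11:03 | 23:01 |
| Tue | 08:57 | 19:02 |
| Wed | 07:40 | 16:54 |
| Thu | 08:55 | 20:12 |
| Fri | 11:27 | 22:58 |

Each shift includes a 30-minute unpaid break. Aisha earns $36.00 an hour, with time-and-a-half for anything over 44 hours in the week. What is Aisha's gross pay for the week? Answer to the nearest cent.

Mon: 11:03–23:01 = 11 h 58 min; less 30 min break → 11 h 28 min
Tue: 08:57–19:02 = 10 h 5 min; less 30 min break → 9 h 35 min
Wed: 07:40–16:54 = 9 h 14 min; less 30 min break → 8 h 44 min
Thu: 08:55–20:12 = 11 h 17 min; less 30 min break → 10 h 47 min
Fri: 11:27–22:58 = 11 h 31 min; less 30 min break → 11 h 1 min
Total worked: 51 h 35 min = 3095 min.
Regular 44 h 0 min = 2640 min at $36.00/h; overtime 7 h 35 min = 455 min at $54.00/h.
Pay = (2640 × $36.00 + 455 × $54.00) ÷ 60 = $1993.50.

$1993.50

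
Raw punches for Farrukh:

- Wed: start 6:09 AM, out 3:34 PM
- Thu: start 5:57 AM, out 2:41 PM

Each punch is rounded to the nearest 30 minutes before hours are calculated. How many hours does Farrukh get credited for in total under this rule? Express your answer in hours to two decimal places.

Wed: in 6:09 AM→6:00 AM, out 3:34 PM→3:30 PM; 9 h 30 min
Thu: in 5:57 AM→6:00 AM, out 2:41 PM→2:30 PM; 8 h 30 min
Total credited: 18 h 0 min.

18.00 hours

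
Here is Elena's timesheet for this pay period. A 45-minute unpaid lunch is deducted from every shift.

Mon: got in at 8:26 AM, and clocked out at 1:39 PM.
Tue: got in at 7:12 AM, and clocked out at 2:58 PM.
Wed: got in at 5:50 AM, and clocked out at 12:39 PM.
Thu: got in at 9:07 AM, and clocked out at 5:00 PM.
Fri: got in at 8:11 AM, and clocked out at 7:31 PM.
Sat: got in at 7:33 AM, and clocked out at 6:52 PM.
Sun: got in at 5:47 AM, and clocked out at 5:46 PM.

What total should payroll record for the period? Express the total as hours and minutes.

Mon: 8:26 AM–1:39 PM = 5 h 13 min; less 45 min break → 4 h 28 min
Tue: 7:12 AM–2:58 PM = 7 h 46 min; less 45 min break → 7 h 1 min
Wed: 5:50 AM–12:39 PM = 6 h 49 min; less 45 min break → 6 h 4 min
Thu: 9:07 AM–5:00 PM = 7 h 53 min; less 45 min break → 7 h 8 min
Fri: 8:11 AM–7:31 PM = 11 h 20 min; less 45 min break → 10 h 35 min
Sat: 7:33 AM–6:52 PM = 11 h 19 min; less 45 min break → 10 h 34 min
Sun: 5:47 AM–5:46 PM = 11 h 59 min; less 45 min break → 11 h 14 min
Total: 4 h 28 min + 7 h 1 min + 6 h 4 min + 7 h 8 min + 10 h 35 min + 10 h 34 min + 11 h 14 min = 57 h 4 min.

57 h 4 min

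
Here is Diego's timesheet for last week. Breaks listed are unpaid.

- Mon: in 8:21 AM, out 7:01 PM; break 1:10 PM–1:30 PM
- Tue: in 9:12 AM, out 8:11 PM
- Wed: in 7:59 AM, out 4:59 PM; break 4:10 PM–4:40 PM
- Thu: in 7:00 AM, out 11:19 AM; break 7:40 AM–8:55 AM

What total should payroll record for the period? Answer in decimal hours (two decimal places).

Mon: 8:21 AM–7:01 PM = 10 h 40 min; less 20 min break → 10 h 20 min
Tue: 9:12 AM–8:11 PM = 10 h 59 min
Wed: 7:59 AM–4:59 PM = 9 h 0 min; less 30 min break → 8 h 30 min
Thu: 7:00 AM–11:19 AM = 4 h 19 min; less 75 min break → 3 h 4 min
Total: 10 h 20 min + 10 h 59 min + 8 h 30 min + 3 h 4 min = 32 h 53 min.

32.88 hours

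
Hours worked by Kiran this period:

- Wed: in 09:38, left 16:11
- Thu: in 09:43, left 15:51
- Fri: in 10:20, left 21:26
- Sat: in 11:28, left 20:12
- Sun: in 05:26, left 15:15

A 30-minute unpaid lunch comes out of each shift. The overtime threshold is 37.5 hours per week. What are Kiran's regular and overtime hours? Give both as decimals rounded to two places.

Regular 37.50 hours, overtime 2.33 hours

Wed: 09:38–16:11 = 6 h 33 min; less 30 min break → 6 h 3 min
Thu: 09:43–15:51 = 6 h 8 min; less 30 min break → 5 h 38 min
Fri: 10:20–21:26 = 11 h 6 min; less 30 min break → 10 h 36 min
Sat: 11:28–20:12 = 8 h 44 min; less 30 min break → 8 h 14 min
Sun: 05:26–15:15 = 9 h 49 min; less 30 min break → 9 h 19 min
Total worked: 39 h 50 min = 39.83 h.
Threshold 37.5 h → overtime 2 h 20 min, regular 37 h 30 min.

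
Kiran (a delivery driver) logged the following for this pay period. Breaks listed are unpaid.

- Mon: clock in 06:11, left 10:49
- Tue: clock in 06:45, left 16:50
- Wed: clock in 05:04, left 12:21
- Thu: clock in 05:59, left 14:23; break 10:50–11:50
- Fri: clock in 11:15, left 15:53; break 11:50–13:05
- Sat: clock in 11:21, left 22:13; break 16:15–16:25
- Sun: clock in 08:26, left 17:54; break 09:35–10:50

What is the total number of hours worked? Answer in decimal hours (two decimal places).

Mon: 06:11–10:49 = 4 h 38 min
Tue: 06:45–16:50 = 10 h 5 min
Wed: 05:04–12:21 = 7 h 17 min
Thu: 05:59–14:23 = 8 h 24 min; less 60 min break → 7 h 24 min
Fri: 11:15–15:53 = 4 h 38 min; less 75 min break → 3 h 23 min
Sat: 11:21–22:13 = 10 h 52 min; less 10 min break → 10 h 42 min
Sun: 08:26–17:54 = 9 h 28 min; less 75 min break → 8 h 13 min
Total: 4 h 38 min + 10 h 5 min + 7 h 17 min + 7 h 24 min + 3 h 23 min + 10 h 42 min + 8 h 13 min = 51 h 42 min.

51.70 hours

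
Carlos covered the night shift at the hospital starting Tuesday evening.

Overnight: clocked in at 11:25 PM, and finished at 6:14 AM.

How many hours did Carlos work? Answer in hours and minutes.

6 h 49 min

Overnight: 11:25 PM → midnight = 0 h 35 min; midnight → 6:14 AM = 6 h 14 min; span 6 h 49 min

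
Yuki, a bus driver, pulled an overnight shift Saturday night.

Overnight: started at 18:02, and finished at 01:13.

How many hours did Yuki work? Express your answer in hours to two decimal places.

Overnight: 18:02 → midnight = 5 h 58 min; midnight → 01:13 = 1 h 13 min; span 7 h 11 min

7.18 hours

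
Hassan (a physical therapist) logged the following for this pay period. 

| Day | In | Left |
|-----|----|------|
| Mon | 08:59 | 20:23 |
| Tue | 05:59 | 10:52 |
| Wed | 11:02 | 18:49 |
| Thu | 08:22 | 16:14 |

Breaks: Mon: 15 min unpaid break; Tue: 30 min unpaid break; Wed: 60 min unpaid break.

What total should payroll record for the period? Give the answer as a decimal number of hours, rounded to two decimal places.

30.18 hours

Mon: 08:59–20:23 = 11 h 24 min; less 15 min break → 11 h 9 min
Tue: 05:59–10:52 = 4 h 53 min; less 30 min break → 4 h 23 min
Wed: 11:02–18:49 = 7 h 47 min; less 60 min break → 6 h 47 min
Thu: 08:22–16:14 = 7 h 52 min
Total: 11 h 9 min + 4 h 23 min + 6 h 47 min + 7 h 52 min = 30 h 11 min.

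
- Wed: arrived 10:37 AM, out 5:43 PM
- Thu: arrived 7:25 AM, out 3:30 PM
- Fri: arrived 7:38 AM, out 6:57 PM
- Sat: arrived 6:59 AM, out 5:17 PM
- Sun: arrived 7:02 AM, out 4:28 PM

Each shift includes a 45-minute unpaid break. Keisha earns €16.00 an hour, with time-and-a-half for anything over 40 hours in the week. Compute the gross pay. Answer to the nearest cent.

Wed: 10:37 AM–5:43 PM = 7 h 6 min; less 45 min break → 6 h 21 min
Thu: 7:25 AM–3:30 PM = 8 h 5 min; less 45 min break → 7 h 20 min
Fri: 7:38 AM–6:57 PM = 11 h 19 min; less 45 min break → 10 h 34 min
Sat: 6:59 AM–5:17 PM = 10 h 18 min; less 45 min break → 9 h 33 min
Sun: 7:02 AM–4:28 PM = 9 h 26 min; less 45 min break → 8 h 41 min
Total worked: 42 h 29 min = 2549 min.
Regular 40 h 0 min = 2400 min at €16.00/h; overtime 2 h 29 min = 149 min at €24.00/h.
Pay = (2400 × €16.00 + 149 × €24.00) ÷ 60 = €699.60.

€699.60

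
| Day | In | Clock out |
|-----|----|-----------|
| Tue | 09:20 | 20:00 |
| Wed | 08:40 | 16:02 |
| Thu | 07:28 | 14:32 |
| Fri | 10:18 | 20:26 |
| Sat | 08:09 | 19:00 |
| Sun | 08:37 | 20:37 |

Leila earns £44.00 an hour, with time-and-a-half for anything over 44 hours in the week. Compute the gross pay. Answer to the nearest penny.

Tue: 09:20–20:00 = 10 h 40 min
Wed: 08:40–16:02 = 7 h 22 min
Thu: 07:28–14:32 = 7 h 4 min
Fri: 10:18–20:26 = 10 h 8 min
Sat: 08:09–19:00 = 10 h 51 min
Sun: 08:37–20:37 = 12 h 0 min
Total worked: 58 h 5 min = 3485 min.
Regular 44 h 0 min = 2640 min at £44.00/h; overtime 14 h 5 min = 845 min at £66.00/h.
Pay = (2640 × £44.00 + 845 × £66.00) ÷ 60 = £2865.50.

£2865.50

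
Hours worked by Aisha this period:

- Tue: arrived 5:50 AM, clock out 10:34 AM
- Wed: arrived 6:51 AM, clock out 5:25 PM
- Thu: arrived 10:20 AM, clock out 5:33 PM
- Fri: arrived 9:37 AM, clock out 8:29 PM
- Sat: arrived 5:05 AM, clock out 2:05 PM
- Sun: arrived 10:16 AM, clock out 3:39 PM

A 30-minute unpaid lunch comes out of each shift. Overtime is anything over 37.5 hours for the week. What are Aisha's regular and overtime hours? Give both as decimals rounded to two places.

Tue: 5:50 AM–10:34 AM = 4 h 44 min; less 30 min break → 4 h 14 min
Wed: 6:51 AM–5:25 PM = 10 h 34 min; less 30 min break → 10 h 4 min
Thu: 10:20 AM–5:33 PM = 7 h 13 min; less 30 min break → 6 h 43 min
Fri: 9:37 AM–8:29 PM = 10 h 52 min; less 30 min break → 10 h 22 min
Sat: 5:05 AM–2:05 PM = 9 h 0 min; less 30 min break → 8 h 30 min
Sun: 10:16 AM–3:39 PM = 5 h 23 min; less 30 min break → 4 h 53 min
Total worked: 44 h 46 min = 44.77 h.
Threshold 37.5 h → overtime 7 h 16 min, regular 37 h 30 min.

Regular 37.50 hours, overtime 7.27 hours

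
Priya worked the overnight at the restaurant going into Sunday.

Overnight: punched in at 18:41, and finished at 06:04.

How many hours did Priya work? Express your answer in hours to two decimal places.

11.38 hours

Overnight: 18:41 → midnight = 5 h 19 min; midnight → 06:04 = 6 h 4 min; span 11 h 23 min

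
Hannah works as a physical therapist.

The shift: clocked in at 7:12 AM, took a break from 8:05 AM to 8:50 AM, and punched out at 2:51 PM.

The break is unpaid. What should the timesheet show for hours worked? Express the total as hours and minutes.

6 h 54 min

The shift: 7:12 AM–2:51 PM = 7 h 39 min; less 45 min break → 6 h 54 min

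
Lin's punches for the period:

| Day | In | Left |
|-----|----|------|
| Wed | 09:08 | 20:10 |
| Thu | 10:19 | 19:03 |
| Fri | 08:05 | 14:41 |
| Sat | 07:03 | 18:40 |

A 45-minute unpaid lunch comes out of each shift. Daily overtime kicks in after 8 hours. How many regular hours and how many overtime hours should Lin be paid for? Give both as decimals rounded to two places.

Wed: 09:08–20:10 = 11 h 2 min; less 45 min break → 10 h 17 min
Thu: 10:19–19:03 = 8 h 44 min; less 45 min break → 7 h 59 min
Fri: 08:05–14:41 = 6 h 36 min; less 45 min break → 5 h 51 min
Sat: 07:03–18:40 = 11 h 37 min; less 45 min break → 10 h 52 min
Wed reg 8 h 0 min / OT 2 h 17 min; Thu reg 7 h 59 min / OT 0 h 0 min; Fri reg 5 h 51 min / OT 0 h 0 min; Sat reg 8 h 0 min / OT 2 h 52 min.
Totals: regular 29 h 50 min, overtime 5 h 9 min.

Regular 29.83 hours, overtime 5.15 hours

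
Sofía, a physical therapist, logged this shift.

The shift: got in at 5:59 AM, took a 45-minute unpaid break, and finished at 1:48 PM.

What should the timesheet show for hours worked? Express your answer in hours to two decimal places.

The shift: 5:59 AM–1:48 PM = 7 h 49 min; less 45 min break → 7 h 4 min

7.07 hours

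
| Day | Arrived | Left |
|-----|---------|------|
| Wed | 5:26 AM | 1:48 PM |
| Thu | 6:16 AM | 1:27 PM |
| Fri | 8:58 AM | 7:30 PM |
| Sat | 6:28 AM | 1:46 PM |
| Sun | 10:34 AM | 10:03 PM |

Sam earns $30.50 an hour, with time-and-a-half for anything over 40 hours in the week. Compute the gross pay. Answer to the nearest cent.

Wed: 5:26 AM–1:48 PM = 8 h 22 min
Thu: 6:16 AM–1:27 PM = 7 h 11 min
Fri: 8:58 AM–7:30 PM = 10 h 32 min
Sat: 6:28 AM–1:46 PM = 7 h 18 min
Sun: 10:34 AM–10:03 PM = 11 h 29 min
Total worked: 44 h 52 min = 2692 min.
Regular 40 h 0 min = 2400 min at $30.50/h; overtime 4 h 52 min = 292 min at $45.75/h.
Pay = (2400 × $30.50 + 292 × $45.75) ÷ 60 = $1442.65.

$1442.65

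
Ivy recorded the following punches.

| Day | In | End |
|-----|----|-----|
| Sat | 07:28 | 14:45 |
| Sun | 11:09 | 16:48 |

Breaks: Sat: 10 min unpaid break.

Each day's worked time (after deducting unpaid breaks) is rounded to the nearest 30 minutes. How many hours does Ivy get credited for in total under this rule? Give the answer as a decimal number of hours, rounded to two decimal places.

Sat: 07:28–14:45 = 7 h 17 min − 10 min = 7 h 7 min → rounds to 7 h 0 min
Sun: 11:09–16:48 = 5 h 39 min → rounds to 5 h 30 min
Total credited: 12 h 30 min.

12.50 hours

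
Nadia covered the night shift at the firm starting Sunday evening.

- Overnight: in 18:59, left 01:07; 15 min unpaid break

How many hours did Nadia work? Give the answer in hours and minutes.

Overnight: 18:59 → midnight = 5 h 1 min; midnight → 01:07 = 1 h 7 min; span 6 h 8 min; less 15 min break → 5 h 53 min

5 h 53 min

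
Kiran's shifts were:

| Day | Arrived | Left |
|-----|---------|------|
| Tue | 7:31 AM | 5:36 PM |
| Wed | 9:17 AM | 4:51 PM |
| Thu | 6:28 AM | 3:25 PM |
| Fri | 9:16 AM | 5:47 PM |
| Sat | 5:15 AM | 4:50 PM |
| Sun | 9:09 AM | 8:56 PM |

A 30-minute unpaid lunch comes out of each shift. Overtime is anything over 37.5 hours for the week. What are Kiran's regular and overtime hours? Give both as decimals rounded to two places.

Regular 37.50 hours, overtime 17.98 hours

Tue: 7:31 AM–5:36 PM = 10 h 5 min; less 30 min break → 9 h 35 min
Wed: 9:17 AM–4:51 PM = 7 h 34 min; less 30 min break → 7 h 4 min
Thu: 6:28 AM–3:25 PM = 8 h 57 min; less 30 min break → 8 h 27 min
Fri: 9:16 AM–5:47 PM = 8 h 31 min; less 30 min break → 8 h 1 min
Sat: 5:15 AM–4:50 PM = 11 h 35 min; less 30 min break → 11 h 5 min
Sun: 9:09 AM–8:56 PM = 11 h 47 min; less 30 min break → 11 h 17 min
Total worked: 55 h 29 min = 55.48 h.
Threshold 37.5 h → overtime 17 h 59 min, regular 37 h 30 min.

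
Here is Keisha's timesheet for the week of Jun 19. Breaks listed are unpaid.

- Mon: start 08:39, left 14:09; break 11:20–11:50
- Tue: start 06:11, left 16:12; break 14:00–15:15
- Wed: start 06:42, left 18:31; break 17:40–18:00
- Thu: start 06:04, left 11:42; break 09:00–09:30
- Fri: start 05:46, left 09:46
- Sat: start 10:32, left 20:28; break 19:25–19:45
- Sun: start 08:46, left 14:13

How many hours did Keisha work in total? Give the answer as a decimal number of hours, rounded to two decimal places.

49.43 hours

Mon: 08:39–14:09 = 5 h 30 min; less 30 min break → 5 h 0 min
Tue: 06:11–16:12 = 10 h 1 min; less 75 min break → 8 h 46 min
Wed: 06:42–18:31 = 11 h 49 min; less 20 min break → 11 h 29 min
Thu: 06:04–11:42 = 5 h 38 min; less 30 min break → 5 h 8 min
Fri: 05:46–09:46 = 4 h 0 min
Sat: 10:32–20:28 = 9 h 56 min; less 20 min break → 9 h 36 min
Sun: 08:46–14:13 = 5 h 27 min
Total: 5 h 0 min + 8 h 46 min + 11 h 29 min + 5 h 8 min + 4 h 0 min + 9 h 36 min + 5 h 27 min = 49 h 26 min.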